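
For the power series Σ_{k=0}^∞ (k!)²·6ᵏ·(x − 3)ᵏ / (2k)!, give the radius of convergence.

R = 2/3

Apply the ratio test: |a_{k+1}| / |a_k| = (k+1)²/[(2k+1)·(2k+2)] · 6, which tends to 3/2 as k → ∞.
Hence the series converges for |x − 3| < 1/(3/2) = 2/3, so the radius of convergence is 2/3.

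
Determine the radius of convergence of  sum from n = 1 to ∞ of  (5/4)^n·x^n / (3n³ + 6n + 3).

Ratio test: |a_{n+1}/a_n| = [(3n³ + 6n + 3)/(3(n+1)³ + 6(n+1) + 3)] · 5/4 → 5/4 as n → ∞.
Hence the series converges for |x| < 1/(5/4) = 4/5, so the radius of convergence is 4/5.

R = 4/5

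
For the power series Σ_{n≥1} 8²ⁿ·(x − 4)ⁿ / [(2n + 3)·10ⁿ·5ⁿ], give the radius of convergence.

The ratio of consecutive coefficients is [(2n + 3)/(2(n+1) + 3)] · 64/(10·5) → 32/25.
Convergence for |x − 4| · 32/25 < 1, i.e. |x − 4| < 25/32. So R = 25/32.

R = 25/32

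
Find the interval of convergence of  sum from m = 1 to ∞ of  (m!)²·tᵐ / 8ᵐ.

{0}

Apply the ratio test: |a_{m+1}| / |a_m| = (m+1)² · 1/8, which tends to ∞ as m → ∞.
The ratio grows without bound, so the series diverges whenever t ≠ 0; it converges only at t = 0. R = 0.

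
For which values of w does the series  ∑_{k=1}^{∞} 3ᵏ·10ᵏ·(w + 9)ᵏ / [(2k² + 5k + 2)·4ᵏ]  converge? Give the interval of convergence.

The ratio of consecutive coefficients is [(2k² + 5k + 2)/(2(k+1)² + 5(k+1) + 2)] · 3·10/4 → 15/2.
Thus R = 1/(15/2) = 2/15.
Check w = -133/15: the terms are on the order of 1/k², so the series converges absolutely by comparison with the p-series (p = 2 > 1).
At w = -137/15: the terms are on the order of 1/k², so the series converges absolutely by comparison with the p-series (p = 2 > 1).

[-137/15, -133/15]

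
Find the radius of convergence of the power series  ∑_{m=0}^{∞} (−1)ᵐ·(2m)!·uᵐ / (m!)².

Ratio test: |a_{m+1}/a_m| = (2m+1)·(2m+2)/(m+1)² → 4 as m → ∞.
Convergence for |u| · 4 < 1, i.e. |u| < 1/4. So R = 1/4.

R = 1/4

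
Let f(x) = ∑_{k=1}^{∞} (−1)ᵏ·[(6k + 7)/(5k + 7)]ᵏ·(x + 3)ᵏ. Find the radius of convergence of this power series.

Applying the root test, |a_k|^(1/k) = (6k + 7)/(5k + 7) → 6/5.
Thus R = 1/(6/5) = 5/6.

R = 5/6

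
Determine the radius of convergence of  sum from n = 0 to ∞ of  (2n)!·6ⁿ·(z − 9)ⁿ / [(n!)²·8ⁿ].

R = 1/3

The ratio of consecutive coefficients is (2n+1)·(2n+2)/(n+1)² · 6/8 → 3.
Thus R = 1/(3) = 1/3.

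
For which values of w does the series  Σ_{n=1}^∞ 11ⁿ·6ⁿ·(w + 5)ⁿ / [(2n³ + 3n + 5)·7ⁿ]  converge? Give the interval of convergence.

[-337/66, -323/66]

Ratio test: |a_{n+1}/a_n| = [(2n³ + 3n + 5)/(2(n+1)³ + 3(n+1) + 5)] · 11·6/7 → 66/7 as n → ∞.
Thus R = 1/(66/7) = 7/66.
Check w = -323/66: the series is dominated by a constant times Σ 1/n³, which converges (p = 3 > 1).
When w = -337/66, the terms are on the order of 1/n³, so the series converges absolutely by comparison with the p-series (p = 3 > 1).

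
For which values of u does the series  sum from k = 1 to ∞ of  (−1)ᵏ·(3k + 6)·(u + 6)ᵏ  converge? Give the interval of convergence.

(-7, -5)

The ratio of consecutive coefficients is (3(k+1) + 6)/(3k + 6) → 1.
Convergence for |u + 6| < 1, so R = 1.
Check u = -5: the terms have absolute value of order k, which does not tend to 0, so the series diverges by the divergence test.
At u = -7: the terms do not tend to 0, so the series diverges.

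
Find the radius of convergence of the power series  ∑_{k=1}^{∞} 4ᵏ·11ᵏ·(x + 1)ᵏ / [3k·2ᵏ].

Ratio test: |a_{k+1}/a_k| = [3k/3(k+1)] · 4·11/2 → 22 as k → ∞.
Convergence for |x + 1| · 22 < 1, i.e. |x + 1| < 1/22. So R = 1/22.

R = 1/22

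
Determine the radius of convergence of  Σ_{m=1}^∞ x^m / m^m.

R = ∞

By the Cauchy root test, |a_m|^(1/m) = 1/m → 0.
Since the m-th root of |a_m| tends to 0, the series converges for all real x; R = ∞.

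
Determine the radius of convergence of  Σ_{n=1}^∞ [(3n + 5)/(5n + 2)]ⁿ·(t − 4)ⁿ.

R = 5/3

Applying the root test, |a_n|^(1/n) = (3n + 5)/(5n + 2) → 3/5.
Convergence for |t − 4| · 3/5 < 1, i.e. |t − 4| < 5/3. So R = 5/3.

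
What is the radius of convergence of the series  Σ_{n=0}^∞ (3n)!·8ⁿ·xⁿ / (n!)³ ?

R = 1/216

Ratio test: |a_{n+1}/a_n| = (3n+1)·(3n+2)·(3n+3)/(n+1)³ · 8 → 216 as n → ∞.
Hence the series converges for |x| < 1/(216) = 1/216, so the radius of convergence is 1/216.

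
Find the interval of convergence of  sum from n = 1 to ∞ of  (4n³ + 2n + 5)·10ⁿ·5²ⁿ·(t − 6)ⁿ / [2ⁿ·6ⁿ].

Ratio test: |a_{n+1}/a_n| = [(4(n+1)³ + 2(n+1) + 5)/(4n³ + 2n + 5)] · 10·25/(2·6) → 125/6 as n → ∞.
The series converges when 125/6 · |t − 6| < 1, giving R = 6/125.
Endpoint t = 756/125: the n-th term does not approach 0; divergence by the term test.
When t = 744/125, the terms have absolute value of order n³, which does not tend to 0, so the series diverges by the divergence test.

(744/125, 756/125)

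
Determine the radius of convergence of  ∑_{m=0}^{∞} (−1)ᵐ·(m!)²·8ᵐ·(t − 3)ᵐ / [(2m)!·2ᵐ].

Ratio test: |a_{m+1}/a_m| = (m+1)²/[(2m+1)·(2m+2)] · 8/2 → 1 as m → ∞.
So the series converges when |t − 3| < 1 and diverges when |t − 3| > 1; R = 1.

R = 1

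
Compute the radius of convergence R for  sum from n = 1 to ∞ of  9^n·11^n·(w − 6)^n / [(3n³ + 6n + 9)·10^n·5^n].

R = 50/99

The ratio of consecutive coefficients is [(3n³ + 6n + 9)/(3(n+1)³ + 6(n+1) + 9)] · 9·11/(10·5) → 99/50.
Hence the series converges for |w − 6| < 1/(99/50) = 50/99, so the radius of convergence is 50/99.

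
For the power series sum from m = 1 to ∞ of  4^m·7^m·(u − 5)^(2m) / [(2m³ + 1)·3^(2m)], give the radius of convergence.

R = 3√7/14

By the ratio test, |a_{m+1}/a_m| = [(2m³ + 1)/(2(m+1)³ + 1)] · 4·7/9 → 28/9.
Writing y = (u − 5)², the series in y has radius 9/28, so |u − 5| < √(9/28) and R = 3√7/14.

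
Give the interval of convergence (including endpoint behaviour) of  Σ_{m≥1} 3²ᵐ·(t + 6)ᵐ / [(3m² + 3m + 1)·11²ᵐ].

[-175/9, 67/9]

The ratio of consecutive coefficients is [(3m² + 3m + 1)/(3(m+1)² + 3(m+1) + 1)] · 9/121 → 9/121.
The series converges when 9/121 · |t + 6| < 1, giving R = 121/9.
When t = 67/9, the terms are on the order of 1/m², so the series converges absolutely by comparison with the p-series (p = 2 > 1).
When t = -175/9, absolute convergence follows by limit comparison with Σ 1/m².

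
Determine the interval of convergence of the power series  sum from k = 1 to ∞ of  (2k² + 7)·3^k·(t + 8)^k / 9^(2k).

(-35, 19)

Ratio test: |a_{k+1}/a_k| = [(2(k+1)² + 7)/(2k² + 7)] · 3/81 → 1/27 as k → ∞.
Hence the series converges for |t + 8| < 1/(1/27) = 27, so the radius of convergence is 27.
Check t = 19: the k-th term does not approach 0; divergence by the term test.
Check t = -35: the terms have absolute value of order k², which does not tend to 0, so the series diverges by the divergence test.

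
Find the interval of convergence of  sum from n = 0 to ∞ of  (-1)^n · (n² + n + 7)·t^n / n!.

(−∞, ∞)

Ratio test: |a_{n+1}/a_n| = ((n+1)² + (n+1) + 7)/(n² + n + 7) · 1/(n+1) → 0 as n → ∞.
Since the limit is 0 < 1 for every t, the series converges on all of ℝ and R = ∞.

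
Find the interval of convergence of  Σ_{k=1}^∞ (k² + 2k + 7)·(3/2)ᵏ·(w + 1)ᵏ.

The ratio of consecutive coefficients is [((k+1)² + 2(k+1) + 7)/(k² + 2k + 7)] · 3/2 → 3/2.
Thus R = 1/(3/2) = 2/3.
Check w = -1/3: the k-th term does not approach 0; divergence by the term test.
At w = -5/3: the k-th term does not approach 0; divergence by the term test.

(-5/3, -1/3)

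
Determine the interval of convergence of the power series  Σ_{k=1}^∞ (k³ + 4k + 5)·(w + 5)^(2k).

Apply the ratio test: |a_{k+1}| / |a_k| = ((k+1)³ + 4(k+1) + 5)/(k³ + 4k + 5), which tends to 1 as k → ∞.
Since the exponent of (w + 5) increases by 2 each term, convergence requires |w + 5|² < 1, hence R = 1.
When w = -4, the terms do not tend to 0, so the series diverges.
When w = -6, the k-th term does not approach 0; divergence by the term test.

(-6, -4)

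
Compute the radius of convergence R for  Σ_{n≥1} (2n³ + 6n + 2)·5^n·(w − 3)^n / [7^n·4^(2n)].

The ratio of consecutive coefficients is [(2(n+1)³ + 6(n+1) + 2)/(2n³ + 6n + 2)] · 5/(7·16) → 5/112.
Convergence for |w − 3| · 5/112 < 1, i.e. |w − 3| < 112/5. So R = 112/5.

R = 112/5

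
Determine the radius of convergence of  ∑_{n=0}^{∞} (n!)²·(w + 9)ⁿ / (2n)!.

R = 4

The ratio of consecutive coefficients is (n+1)²/[(2n+1)·(2n+2)] → 1/4.
Convergence for |w + 9| · 1/4 < 1, i.e. |w + 9| < 4. So R = 4.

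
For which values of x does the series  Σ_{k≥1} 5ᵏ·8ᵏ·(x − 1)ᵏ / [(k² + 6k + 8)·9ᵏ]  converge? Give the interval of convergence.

The ratio of consecutive coefficients is [(k² + 6k + 8)/((k+1)² + 6(k+1) + 8)] · 5·8/9 → 40/9.
Hence the series converges for |x − 1| < 1/(40/9) = 9/40, so the radius of convergence is 9/40.
When x = 49/40, the series is dominated by a constant times Σ 1/k², which converges (p = 2 > 1).
Check x = 31/40: the series is dominated by a constant times Σ 1/k², which converges (p = 2 > 1).

[31/40, 49/40]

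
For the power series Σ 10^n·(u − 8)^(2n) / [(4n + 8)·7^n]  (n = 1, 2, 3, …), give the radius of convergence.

Apply the ratio test: |a_{n+1}| / |a_n| = [(4n + 8)/(4(n+1) + 8)] · 10/7, which tends to 10/7 as n → ∞.
Successive powers of (u − 8) differ by 2, so the series converges when |u − 8|² · 10/7 < 1, i.e. |u − 8| < √(7/10). So R = √70/10.

R = √70/10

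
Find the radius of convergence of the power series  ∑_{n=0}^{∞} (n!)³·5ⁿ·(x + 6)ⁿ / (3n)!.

R = 27/5

Apply the ratio test: |a_{n+1}| / |a_n| = (n+1)³/[(3n+1)·(3n+2)·(3n+3)] · 5, which tends to 5/27 as n → ∞.
Hence the series converges for |x + 6| < 1/(5/27) = 27/5, so the radius of convergence is 27/5.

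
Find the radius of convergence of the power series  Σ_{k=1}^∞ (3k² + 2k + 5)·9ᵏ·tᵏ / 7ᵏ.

R = 7/9

Ratio test: |a_{k+1}/a_k| = [(3(k+1)² + 2(k+1) + 5)/(3k² + 2k + 5)] · 9/7 → 9/7 as k → ∞.
Thus R = 1/(9/7) = 7/9.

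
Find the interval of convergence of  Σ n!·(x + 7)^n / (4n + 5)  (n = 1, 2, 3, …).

{-7}

The ratio of consecutive coefficients is (n+1) · (4n + 5)/(4(n+1) + 5) → ∞.
Since the ratio → ∞, the series diverges for every x ≠ -7, and R = 0.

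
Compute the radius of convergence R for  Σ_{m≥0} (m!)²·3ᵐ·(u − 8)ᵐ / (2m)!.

R = 4/3

By the ratio test, |a_{m+1}/a_m| = (m+1)²/[(2m+1)·(2m+2)] · 3 → 3/4.
Convergence for |u − 8| · 3/4 < 1, i.e. |u − 8| < 4/3. So R = 4/3.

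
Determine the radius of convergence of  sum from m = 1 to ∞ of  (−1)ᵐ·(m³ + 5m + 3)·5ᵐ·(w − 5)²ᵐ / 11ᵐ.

R = √55/5

Ratio test: |a_{m+1}/a_m| = [((m+1)³ + 5(m+1) + 3)/(m³ + 5m + 3)] · 5/11 → 5/11 as m → ∞.
Since the exponent of (w − 5) increases by 2 each term, convergence requires |w − 5|² < 11/5, hence R = √55/5.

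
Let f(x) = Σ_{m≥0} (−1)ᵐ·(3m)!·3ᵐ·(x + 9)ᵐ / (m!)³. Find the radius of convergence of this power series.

By the ratio test, |a_{m+1}/a_m| = (3m+1)·(3m+2)·(3m+3)/(m+1)³ · 3 → 81.
Thus R = 1/(81) = 1/81.

R = 1/81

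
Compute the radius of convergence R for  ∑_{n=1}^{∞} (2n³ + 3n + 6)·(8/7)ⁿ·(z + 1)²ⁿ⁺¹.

R = √14/4

Apply the ratio test: |a_{n+1}| / |a_n| = [(2(n+1)³ + 3(n+1) + 6)/(2n³ + 3n + 6)] · 8/7, which tends to 8/7 as n → ∞.
Writing y = (z + 1)², the series in y has radius 7/8, so |z + 1| < √(7/8) and R = √14/4.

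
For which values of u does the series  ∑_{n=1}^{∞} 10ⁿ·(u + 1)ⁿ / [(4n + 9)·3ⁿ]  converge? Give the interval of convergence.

[-13/10, -7/10)

By the ratio test, |a_{n+1}/a_n| = [(4n + 9)/(4(n+1) + 9)] · 10/3 → 10/3.
Thus R = 1/(10/3) = 3/10.
At u = -7/10: the terms are asymptotic to a nonzero constant times 1/n, so the series diverges by limit comparison with Σ 1/n.
Endpoint u = -13/10: convergence follows from the alternating series test (terms decrease monotonically to 0).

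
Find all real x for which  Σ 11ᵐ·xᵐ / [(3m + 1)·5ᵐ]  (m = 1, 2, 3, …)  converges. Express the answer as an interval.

Apply the ratio test: |a_{m+1}| / |a_m| = [(3m + 1)/(3(m+1) + 1)] · 11/5, which tends to 11/5 as m → ∞.
The series converges when 11/5 · |x| < 1, giving R = 5/11.
When x = 5/11, comparison with the harmonic series Σ 1/m shows the series diverges.
At x = -5/11: an alternating series whose terms decrease to 0 in absolute value, so it converges by the Leibniz criterion.

[-5/11, 5/11)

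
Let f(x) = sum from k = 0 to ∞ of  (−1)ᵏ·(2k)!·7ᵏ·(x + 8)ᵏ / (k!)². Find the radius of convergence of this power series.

R = 1/28

The ratio of consecutive coefficients is (2k+1)·(2k+2)/(k+1)² · 7 → 28.
Convergence for |x + 8| · 28 < 1, i.e. |x + 8| < 1/28. So R = 1/28.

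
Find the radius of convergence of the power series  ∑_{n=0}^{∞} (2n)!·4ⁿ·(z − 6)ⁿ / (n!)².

R = 1/16

The ratio of consecutive coefficients is (2n+1)·(2n+2)/(n+1)² · 4 → 16.
Convergence for |z − 6| · 16 < 1, i.e. |z − 6| < 1/16. So R = 1/16.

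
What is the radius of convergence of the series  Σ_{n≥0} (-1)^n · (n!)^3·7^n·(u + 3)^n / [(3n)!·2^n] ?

R = 54/7

Apply the ratio test: |a_{n+1}| / |a_n| = (n+1)³/[(3n+1)·(3n+2)·(3n+3)] · 7/2, which tends to 7/54 as n → ∞.
Thus R = 1/(7/54) = 54/7.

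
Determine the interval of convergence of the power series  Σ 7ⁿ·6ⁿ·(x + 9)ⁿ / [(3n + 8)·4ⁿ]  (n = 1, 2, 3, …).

Apply the ratio test: |a_{n+1}| / |a_n| = [(3n + 8)/(3(n+1) + 8)] · 7·6/4, which tends to 21/2 as n → ∞.
Hence the series converges for |x + 9| < 1/(21/2) = 2/21, so the radius of convergence is 2/21.
When x = -187/21, the terms behave like c/n; limit comparison with the harmonic series gives divergence.
Endpoint x = -191/21: convergence follows from the alternating series test (terms decrease monotonically to 0).

[-191/21, -187/21)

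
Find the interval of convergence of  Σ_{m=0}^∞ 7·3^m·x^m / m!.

Apply the ratio test: |a_{m+1}| / |a_m| = 7/7 · 3 · 1/(m+1), which tends to 0 as m → ∞.
The limit is 0, so the series converges for all x; R = ∞.

(−∞, ∞)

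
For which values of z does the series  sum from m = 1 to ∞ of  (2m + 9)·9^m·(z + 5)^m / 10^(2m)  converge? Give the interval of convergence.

Ratio test: |a_{m+1}/a_m| = [(2(m+1) + 9)/(2m + 9)] · 9/100 → 9/100 as m → ∞.
Hence the series converges for |z + 5| < 1/(9/100) = 100/9, so the radius of convergence is 100/9.
Check z = 55/9: the terms have absolute value of order m, which does not tend to 0, so the series diverges by the divergence test.
Check z = -145/9: the terms have absolute value of order m, which does not tend to 0, so the series diverges by the divergence test.

(-145/9, 55/9)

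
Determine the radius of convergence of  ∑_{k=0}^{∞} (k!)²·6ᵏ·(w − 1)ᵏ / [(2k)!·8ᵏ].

R = 16/3

Ratio test: |a_{k+1}/a_k| = (k+1)²/[(2k+1)·(2k+2)] · 6/8 → 3/16 as k → ∞.
Hence the series converges for |w − 1| < 1/(3/16) = 16/3, so the radius of convergence is 16/3.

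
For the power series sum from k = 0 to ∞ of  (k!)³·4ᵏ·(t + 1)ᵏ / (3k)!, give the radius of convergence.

Apply the ratio test: |a_{k+1}| / |a_k| = (k+1)³/[(3k+1)·(3k+2)·(3k+3)] · 4, which tends to 4/27 as k → ∞.
Convergence for |t + 1| · 4/27 < 1, i.e. |t + 1| < 27/4. So R = 27/4.

R = 27/4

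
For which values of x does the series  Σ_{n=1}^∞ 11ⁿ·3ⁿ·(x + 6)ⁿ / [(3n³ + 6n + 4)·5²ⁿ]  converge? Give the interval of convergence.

The ratio of consecutive coefficients is [(3n³ + 6n + 4)/(3(n+1)³ + 6(n+1) + 4)] · 11·3/25 → 33/25.
Hence the series converges for |x + 6| < 1/(33/25) = 25/33, so the radius of convergence is 25/33.
Check x = -173/33: the series is dominated by a constant times Σ 1/n³, which converges (p = 3 > 1).
Endpoint x = -223/33: absolute convergence follows by limit comparison with Σ 1/n³.

[-223/33, -173/33]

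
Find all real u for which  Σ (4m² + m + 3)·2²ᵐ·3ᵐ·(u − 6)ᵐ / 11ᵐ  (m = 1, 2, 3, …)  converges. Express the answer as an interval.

(61/12, 83/12)

The ratio of consecutive coefficients is [(4(m+1)² + (m+1) + 3)/(4m² + m + 3)] · 4·3/11 → 12/11.
The series converges when 12/11 · |u − 6| < 1, giving R = 11/12.
Endpoint u = 83/12: the terms have absolute value of order m², which does not tend to 0, so the series diverges by the divergence test.
Endpoint u = 61/12: the m-th term does not approach 0; divergence by the term test.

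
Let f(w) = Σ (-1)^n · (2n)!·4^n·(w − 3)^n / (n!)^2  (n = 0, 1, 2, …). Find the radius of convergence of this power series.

R = 1/16

By the ratio test, |a_{n+1}/a_n| = (2n+1)·(2n+2)/(n+1)² · 4 → 16.
Hence the series converges for |w − 3| < 1/(16) = 1/16, so the radius of convergence is 1/16.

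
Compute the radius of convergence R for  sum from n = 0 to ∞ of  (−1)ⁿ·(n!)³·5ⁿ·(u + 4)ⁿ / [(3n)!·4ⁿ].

The ratio of consecutive coefficients is (n+1)³/[(3n+1)·(3n+2)·(3n+3)] · 5/4 → 5/108.
The series converges when 5/108 · |u + 4| < 1, giving R = 108/5.

R = 108/5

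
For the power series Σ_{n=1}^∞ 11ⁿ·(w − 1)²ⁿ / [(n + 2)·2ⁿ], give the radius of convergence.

R = √22/11

Ratio test: |a_{n+1}/a_n| = [(n + 2)/((n+1) + 2)] · 11/2 → 11/2 as n → ∞.
Since the exponent of (w − 1) increases by 2 each term, convergence requires |w − 1|² < 2/11, hence R = √22/11.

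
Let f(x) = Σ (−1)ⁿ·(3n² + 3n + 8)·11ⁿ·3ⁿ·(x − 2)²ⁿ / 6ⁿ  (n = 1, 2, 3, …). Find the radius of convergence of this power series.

The ratio of consecutive coefficients is [(3(n+1)² + 3(n+1) + 8)/(3n² + 3n + 8)] · 11·3/6 → 11/2.
Writing y = (x − 2)², the series in y has radius 2/11, so |x − 2| < √(2/11) and R = √22/11.

R = √22/11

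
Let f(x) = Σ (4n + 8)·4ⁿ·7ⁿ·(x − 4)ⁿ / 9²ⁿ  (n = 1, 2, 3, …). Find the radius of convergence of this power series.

R = 81/28

Apply the ratio test: |a_{n+1}| / |a_n| = [(4(n+1) + 8)/(4n + 8)] · 4·7/81, which tends to 28/81 as n → ∞.
Convergence for |x − 4| · 28/81 < 1, i.e. |x − 4| < 81/28. So R = 81/28.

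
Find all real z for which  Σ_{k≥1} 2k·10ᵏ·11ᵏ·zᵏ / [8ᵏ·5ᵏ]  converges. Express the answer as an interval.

(-4/11, 4/11)

The ratio of consecutive coefficients is [2(k+1)/2k] · 10·11/(8·5) → 11/4.
Convergence for |z| · 11/4 < 1, i.e. |z| < 4/11. So R = 4/11.
Endpoint z = 4/11: the terms do not tend to 0, so the series diverges.
When z = -4/11, the terms have absolute value of order k, which does not tend to 0, so the series diverges by the divergence test.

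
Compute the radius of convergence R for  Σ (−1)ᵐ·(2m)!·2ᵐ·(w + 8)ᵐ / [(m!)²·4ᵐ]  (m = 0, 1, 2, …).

R = 1/2

By the ratio test, |a_{m+1}/a_m| = (2m+1)·(2m+2)/(m+1)² · 2/4 → 2.
Thus R = 1/(2) = 1/2.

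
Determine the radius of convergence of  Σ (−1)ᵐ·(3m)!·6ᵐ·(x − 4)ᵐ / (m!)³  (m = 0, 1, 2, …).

R = 1/162

The ratio of consecutive coefficients is (3m+1)·(3m+2)·(3m+3)/(m+1)³ · 6 → 162.
The series converges when 162 · |x − 4| < 1, giving R = 1/162.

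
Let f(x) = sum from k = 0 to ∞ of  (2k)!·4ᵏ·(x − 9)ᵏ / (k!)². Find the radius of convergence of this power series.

The ratio of consecutive coefficients is (2k+1)·(2k+2)/(k+1)² · 4 → 16.
Hence the series converges for |x − 9| < 1/(16) = 1/16, so the radius of convergence is 1/16.

R = 1/16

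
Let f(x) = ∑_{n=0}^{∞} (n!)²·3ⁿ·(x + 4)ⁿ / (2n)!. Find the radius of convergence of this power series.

R = 4/3

By the ratio test, |a_{n+1}/a_n| = (n+1)²/[(2n+1)·(2n+2)] · 3 → 3/4.
The series converges when 3/4 · |x + 4| < 1, giving R = 4/3.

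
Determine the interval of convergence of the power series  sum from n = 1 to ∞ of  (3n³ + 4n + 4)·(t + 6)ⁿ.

Apply the ratio test: |a_{n+1}| / |a_n| = (3(n+1)³ + 4(n+1) + 4)/(3n³ + 4n + 4), which tends to 1 as n → ∞.
Hence R = 1.
Check t = -5: the terms have absolute value of order n³, which does not tend to 0, so the series diverges by the divergence test.
Check t = -7: the terms have absolute value of order n³, which does not tend to 0, so the series diverges by the divergence test.

(-7, -5)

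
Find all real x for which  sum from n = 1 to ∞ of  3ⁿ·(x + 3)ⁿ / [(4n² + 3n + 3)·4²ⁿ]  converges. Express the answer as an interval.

Ratio test: |a_{n+1}/a_n| = [(4n² + 3n + 3)/(4(n+1)² + 3(n+1) + 3)] · 3/16 → 3/16 as n → ∞.
The series converges when 3/16 · |x + 3| < 1, giving R = 16/3.
Endpoint x = 7/3: the terms are on the order of 1/n², so the series converges absolutely by comparison with the p-series (p = 2 > 1).
When x = -25/3, absolute convergence follows by limit comparison with Σ 1/n².

[-25/3, 7/3]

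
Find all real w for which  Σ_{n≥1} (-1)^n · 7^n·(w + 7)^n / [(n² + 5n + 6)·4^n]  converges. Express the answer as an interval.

[-53/7, -45/7]

By the ratio test, |a_{n+1}/a_n| = [(n² + 5n + 6)/((n+1)² + 5(n+1) + 6)] · 7/4 → 7/4.
Convergence for |w + 7| · 7/4 < 1, i.e. |w + 7| < 4/7. So R = 4/7.
When w = -45/7, absolute convergence follows by limit comparison with Σ 1/n².
Check w = -53/7: absolute convergence follows by limit comparison with Σ 1/n².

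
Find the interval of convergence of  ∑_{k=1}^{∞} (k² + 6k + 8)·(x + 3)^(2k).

(-4, -2)

Ratio test: |a_{k+1}/a_k| = ((k+1)² + 6(k+1) + 8)/(k² + 6k + 8) → 1 as k → ∞.
Successive powers of (x + 3) differ by 2, so the series converges when |x + 3|² · 1 < 1, i.e. |x + 3| < √(1) = 1. So R = 1.
Endpoint x = -2: the k-th term does not approach 0; divergence by the term test.
At x = -4: the k-th term does not approach 0; divergence by the term test.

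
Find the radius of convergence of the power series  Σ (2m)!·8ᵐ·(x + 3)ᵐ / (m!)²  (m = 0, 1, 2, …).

Ratio test: |a_{m+1}/a_m| = (2m+1)·(2m+2)/(m+1)² · 8 → 32 as m → ∞.
Thus R = 1/(32) = 1/32.

R = 1/32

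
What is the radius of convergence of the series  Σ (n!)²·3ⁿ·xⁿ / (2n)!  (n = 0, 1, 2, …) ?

R = 4/3

Apply the ratio test: |a_{n+1}| / |a_n| = (n+1)²/[(2n+1)·(2n+2)] · 3, which tends to 3/4 as n → ∞.
The series converges when 3/4 · |x| < 1, giving R = 4/3.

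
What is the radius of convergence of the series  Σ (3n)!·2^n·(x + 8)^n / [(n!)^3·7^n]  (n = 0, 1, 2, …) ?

By the ratio test, |a_{n+1}/a_n| = (3n+1)·(3n+2)·(3n+3)/(n+1)³ · 2/7 → 54/7.
The series converges when 54/7 · |x + 8| < 1, giving R = 7/54.

R = 7/54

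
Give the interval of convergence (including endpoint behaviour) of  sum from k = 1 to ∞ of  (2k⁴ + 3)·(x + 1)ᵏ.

(-2, 0)

Apply the ratio test: |a_{k+1}| / |a_k| = (2(k+1)⁴ + 3)/(2k⁴ + 3), which tends to 1 as k → ∞.
Convergence for |x + 1| < 1, so R = 1.
At x = 0: the terms have absolute value of order k⁴, which does not tend to 0, so the series diverges by the divergence test.
Check x = -2: the k-th term does not approach 0; divergence by the term test.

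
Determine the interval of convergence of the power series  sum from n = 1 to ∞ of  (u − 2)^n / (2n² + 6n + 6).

[1, 3]

The ratio of consecutive coefficients is (2n² + 6n + 6)/(2(n+1)² + 6(n+1) + 6) → 1.
Convergence for |u − 2| < 1, so R = 1.
When u = 3, absolute convergence follows by limit comparison with Σ 1/n².
Check u = 1: the terms are on the order of 1/n², so the series converges absolutely by comparison with the p-series (p = 2 > 1).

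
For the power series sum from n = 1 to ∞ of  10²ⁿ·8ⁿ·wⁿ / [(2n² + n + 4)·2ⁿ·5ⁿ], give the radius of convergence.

R = 1/80

The ratio of consecutive coefficients is [(2n² + n + 4)/(2(n+1)² + (n+1) + 4)] · 100·8/(2·5) → 80.
Convergence for |w| · 80 < 1, i.e. |w| < 1/80. So R = 1/80.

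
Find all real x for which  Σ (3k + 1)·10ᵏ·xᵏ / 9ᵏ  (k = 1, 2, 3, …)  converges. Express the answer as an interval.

By the ratio test, |a_{k+1}/a_k| = [(3(k+1) + 1)/(3k + 1)] · 10/9 → 10/9.
The series converges when 10/9 · |x| < 1, giving R = 9/10.
At x = 9/10: the k-th term does not approach 0; divergence by the term test.
Check x = -9/10: the terms do not tend to 0, so the series diverges.

(-9/10, 9/10)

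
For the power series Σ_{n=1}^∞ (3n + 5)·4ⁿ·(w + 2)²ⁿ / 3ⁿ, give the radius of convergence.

R = √3/2

By the ratio test, |a_{n+1}/a_n| = [(3(n+1) + 5)/(3n + 5)] · 4/3 → 4/3.
Writing y = (w + 2)², the series in y has radius 3/4, so |w + 2| < √(3/4) and R = √3/2.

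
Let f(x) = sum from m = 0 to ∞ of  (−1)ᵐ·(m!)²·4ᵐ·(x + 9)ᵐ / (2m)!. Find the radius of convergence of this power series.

The ratio of consecutive coefficients is (m+1)²/[(2m+1)·(2m+2)] · 4 → 1.
Hence R = 1.

R = 1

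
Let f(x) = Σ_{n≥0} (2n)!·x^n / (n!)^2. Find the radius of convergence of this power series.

R = 1/4

The ratio of consecutive coefficients is (2n+1)·(2n+2)/(n+1)² → 4.
Thus R = 1/(4) = 1/4.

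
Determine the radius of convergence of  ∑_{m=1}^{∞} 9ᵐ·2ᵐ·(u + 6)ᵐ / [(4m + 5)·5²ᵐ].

By the ratio test, |a_{m+1}/a_m| = [(4m + 5)/(4(m+1) + 5)] · 9·2/25 → 18/25.
Hence the series converges for |u + 6| < 1/(18/25) = 25/18, so the radius of convergence is 25/18.

R = 25/18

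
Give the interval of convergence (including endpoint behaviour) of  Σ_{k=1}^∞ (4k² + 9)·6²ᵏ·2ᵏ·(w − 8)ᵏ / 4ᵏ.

(143/18, 145/18)

Ratio test: |a_{k+1}/a_k| = [(4(k+1)² + 9)/(4k² + 9)] · 36·2/4 → 18 as k → ∞.
Hence the series converges for |w − 8| < 1/(18) = 1/18, so the radius of convergence is 1/18.
When w = 145/18, the terms have absolute value of order k², which does not tend to 0, so the series diverges by the divergence test.
When w = 143/18, the terms do not tend to 0, so the series diverges.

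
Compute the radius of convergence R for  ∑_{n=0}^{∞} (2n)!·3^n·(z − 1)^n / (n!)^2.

By the ratio test, |a_{n+1}/a_n| = (2n+1)·(2n+2)/(n+1)² · 3 → 12.
The series converges when 12 · |z − 1| < 1, giving R = 1/12.

R = 1/12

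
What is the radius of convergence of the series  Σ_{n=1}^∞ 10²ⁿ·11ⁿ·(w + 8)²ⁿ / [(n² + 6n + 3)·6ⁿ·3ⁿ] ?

R = 3√22/110

Apply the ratio test: |a_{n+1}| / |a_n| = [(n² + 6n + 3)/((n+1)² + 6(n+1) + 3)] · 100·11/(6·3), which tends to 550/9 as n → ∞.
Since the exponent of (w + 8) increases by 2 each term, convergence requires |w + 8|² < 9/550, hence R = 3√22/110.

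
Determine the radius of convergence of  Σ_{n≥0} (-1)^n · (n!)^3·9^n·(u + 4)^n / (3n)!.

R = 3

Apply the ratio test: |a_{n+1}| / |a_n| = (n+1)³/[(3n+1)·(3n+2)·(3n+3)] · 9, which tends to 1/3 as n → ∞.
Convergence for |u + 4| · 1/3 < 1, i.e. |u + 4| < 3. So R = 3.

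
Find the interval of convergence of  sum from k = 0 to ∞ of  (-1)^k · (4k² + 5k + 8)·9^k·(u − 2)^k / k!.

Ratio test: |a_{k+1}/a_k| = (4(k+1)² + 5(k+1) + 8)/(4k² + 5k + 8) · 9 · 1/(k+1) → 0 as k → ∞.
The ratio tends to 0 regardless of u, hence R = ∞.

(−∞, ∞)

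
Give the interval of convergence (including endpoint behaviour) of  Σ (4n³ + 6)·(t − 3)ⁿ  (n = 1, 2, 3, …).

(2, 4)

Apply the ratio test: |a_{n+1}| / |a_n| = (4(n+1)³ + 6)/(4n³ + 6), which tends to 1 as n → ∞.
Convergence for |t − 3| < 1, so R = 1.
At t = 4: the n-th term does not approach 0; divergence by the term test.
At t = 2: the n-th term does not approach 0; divergence by the term test.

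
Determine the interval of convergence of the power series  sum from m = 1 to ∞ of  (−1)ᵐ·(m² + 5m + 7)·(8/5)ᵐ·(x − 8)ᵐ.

(59/8, 69/8)

By the ratio test, |a_{m+1}/a_m| = [((m+1)² + 5(m+1) + 7)/(m² + 5m + 7)] · 8/5 → 8/5.
The series converges when 8/5 · |x − 8| < 1, giving R = 5/8.
At x = 69/8: the terms do not tend to 0, so the series diverges.
When x = 59/8, the m-th term does not approach 0; divergence by the term test.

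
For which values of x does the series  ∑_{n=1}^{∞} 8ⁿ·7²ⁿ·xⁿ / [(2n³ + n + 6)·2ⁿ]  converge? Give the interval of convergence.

Apply the ratio test: |a_{n+1}| / |a_n| = [(2n³ + n + 6)/(2(n+1)³ + (n+1) + 6)] · 8·49/2, which tends to 196 as n → ∞.
The series converges when 196 · |x| < 1, giving R = 1/196.
Check x = 1/196: absolute convergence follows by limit comparison with Σ 1/n³.
At x = -1/196: the series is dominated by a constant times Σ 1/n³, which converges (p = 3 > 1).

[-1/196, 1/196]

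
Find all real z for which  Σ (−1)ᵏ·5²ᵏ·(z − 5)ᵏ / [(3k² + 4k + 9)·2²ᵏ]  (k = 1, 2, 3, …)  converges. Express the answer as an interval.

The ratio of consecutive coefficients is [(3k² + 4k + 9)/(3(k+1)² + 4(k+1) + 9)] · 25/4 → 25/4.
The series converges when 25/4 · |z − 5| < 1, giving R = 4/25.
Endpoint z = 129/25: the series is dominated by a constant times Σ 1/k², which converges (p = 2 > 1).
When z = 121/25, absolute convergence follows by limit comparison with Σ 1/k².

[121/25, 129/25]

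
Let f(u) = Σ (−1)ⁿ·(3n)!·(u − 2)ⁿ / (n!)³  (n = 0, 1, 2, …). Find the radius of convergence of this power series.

R = 1/27

Apply the ratio test: |a_{n+1}| / |a_n| = (3n+1)·(3n+2)·(3n+3)/(n+1)³, which tends to 27 as n → ∞.
Thus R = 1/(27) = 1/27.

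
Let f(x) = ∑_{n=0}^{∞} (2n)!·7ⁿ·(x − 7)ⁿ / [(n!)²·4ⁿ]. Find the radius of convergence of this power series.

Ratio test: |a_{n+1}/a_n| = (2n+1)·(2n+2)/(n+1)² · 7/4 → 7 as n → ∞.
The series converges when 7 · |x − 7| < 1, giving R = 1/7.

R = 1/7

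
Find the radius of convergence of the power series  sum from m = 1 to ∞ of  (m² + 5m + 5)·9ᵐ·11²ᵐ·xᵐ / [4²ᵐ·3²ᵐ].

Ratio test: |a_{m+1}/a_m| = [((m+1)² + 5(m+1) + 5)/(m² + 5m + 5)] · 9·121/(16·9) → 121/16 as m → ∞.
Hence the series converges for |x| < 1/(121/16) = 16/121, so the radius of convergence is 16/121.

R = 16/121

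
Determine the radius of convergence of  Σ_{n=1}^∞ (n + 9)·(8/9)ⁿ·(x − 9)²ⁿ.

R = 3√2/4

Ratio test: |a_{n+1}/a_n| = [((n+1) + 9)/(n + 9)] · 8/9 → 8/9 as n → ∞.
Since the exponent of (x − 9) increases by 2 each term, convergence requires |x − 9|² < 9/8, hence R = 3√2/4.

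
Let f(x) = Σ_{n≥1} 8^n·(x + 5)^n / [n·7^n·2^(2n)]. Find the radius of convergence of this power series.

By the ratio test, |a_{n+1}/a_n| = [n/(n+1)] · 8/(7·4) → 2/7.
Hence the series converges for |x + 5| < 1/(2/7) = 7/2, so the radius of convergence is 7/2.

R = 7/2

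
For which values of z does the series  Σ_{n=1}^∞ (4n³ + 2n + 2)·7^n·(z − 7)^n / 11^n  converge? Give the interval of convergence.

(38/7, 60/7)

Apply the ratio test: |a_{n+1}| / |a_n| = [(4(n+1)³ + 2(n+1) + 2)/(4n³ + 2n + 2)] · 7/11, which tends to 7/11 as n → ∞.
Hence the series converges for |z − 7| < 1/(7/11) = 11/7, so the radius of convergence is 11/7.
At z = 60/7: the terms do not tend to 0, so the series diverges.
When z = 38/7, the terms do not tend to 0, so the series diverges.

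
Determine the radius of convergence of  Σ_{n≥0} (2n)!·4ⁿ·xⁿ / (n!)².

R = 1/16

Apply the ratio test: |a_{n+1}| / |a_n| = (2n+1)·(2n+2)/(n+1)² · 4, which tends to 16 as n → ∞.
Convergence for |x| · 16 < 1, i.e. |x| < 1/16. So R = 1/16.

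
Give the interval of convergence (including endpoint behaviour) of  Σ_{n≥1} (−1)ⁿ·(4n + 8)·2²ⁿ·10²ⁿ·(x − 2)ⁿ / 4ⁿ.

(199/100, 201/100)

Ratio test: |a_{n+1}/a_n| = [(4(n+1) + 8)/(4n + 8)] · 4·100/4 → 100 as n → ∞.
Thus R = 1/(100) = 1/100.
Endpoint x = 201/100: the terms do not tend to 0, so the series diverges.
Check x = 199/100: the terms have absolute value of order n, which does not tend to 0, so the series diverges by the divergence test.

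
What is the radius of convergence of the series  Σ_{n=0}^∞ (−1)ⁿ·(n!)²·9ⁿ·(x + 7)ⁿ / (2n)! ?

R = 4/9

The ratio of consecutive coefficients is (n+1)²/[(2n+1)·(2n+2)] · 9 → 9/4.
The series converges when 9/4 · |x + 7| < 1, giving R = 4/9.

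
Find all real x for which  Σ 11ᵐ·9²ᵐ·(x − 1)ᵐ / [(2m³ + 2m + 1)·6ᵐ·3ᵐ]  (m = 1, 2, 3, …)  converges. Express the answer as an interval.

Apply the ratio test: |a_{m+1}| / |a_m| = [(2m³ + 2m + 1)/(2(m+1)³ + 2(m+1) + 1)] · 11·81/(6·3), which tends to 99/2 as m → ∞.
Hence the series converges for |x − 1| < 1/(99/2) = 2/99, so the radius of convergence is 2/99.
Check x = 101/99: absolute convergence follows by limit comparison with Σ 1/m³.
Check x = 97/99: absolute convergence follows by limit comparison with Σ 1/m³.

[97/99, 101/99]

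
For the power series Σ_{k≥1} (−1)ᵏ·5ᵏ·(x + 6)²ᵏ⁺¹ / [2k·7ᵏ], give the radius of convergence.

The ratio of consecutive coefficients is [2k/2(k+1)] · 5/7 → 5/7.
Writing y = (x + 6)², the series in y has radius 7/5, so |x + 6| < √(7/5) and R = √35/5.

R = √35/5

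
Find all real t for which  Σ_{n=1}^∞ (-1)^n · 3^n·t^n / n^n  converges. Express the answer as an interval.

Root test: |a_n|^(1/n) = 3/n → 0.
The limit is 0 for every t, so R = ∞.

(−∞, ∞)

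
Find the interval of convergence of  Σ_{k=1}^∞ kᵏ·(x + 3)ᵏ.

Applying the root test, |a_k|^(1/k) = k → ∞.
The root grows without bound, so R = 0 (convergence only at x = -3).

{-3}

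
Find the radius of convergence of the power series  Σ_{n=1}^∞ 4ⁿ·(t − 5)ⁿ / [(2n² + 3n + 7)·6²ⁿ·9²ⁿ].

The ratio of consecutive coefficients is [(2n² + 3n + 7)/(2(n+1)² + 3(n+1) + 7)] · 4/(36·81) → 1/729.
Convergence for |t − 5| · 1/729 < 1, i.e. |t − 5| < 729. So R = 729.

R = 729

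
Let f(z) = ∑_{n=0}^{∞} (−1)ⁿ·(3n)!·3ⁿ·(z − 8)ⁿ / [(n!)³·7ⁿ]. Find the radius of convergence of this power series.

R = 7/81

Ratio test: |a_{n+1}/a_n| = (3n+1)·(3n+2)·(3n+3)/(n+1)³ · 3/7 → 81/7 as n → ∞.
Convergence for |z − 8| · 81/7 < 1, i.e. |z − 8| < 7/81. So R = 7/81.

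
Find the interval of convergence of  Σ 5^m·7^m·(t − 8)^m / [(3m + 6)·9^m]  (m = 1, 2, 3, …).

[271/35, 289/35)

By the ratio test, |a_{m+1}/a_m| = [(3m + 6)/(3(m+1) + 6)] · 5·7/9 → 35/9.
Thus R = 1/(35/9) = 9/35.
Check t = 289/35: comparison with the harmonic series Σ 1/m shows the series diverges.
Endpoint t = 271/35: the terms alternate in sign and decrease monotonically to 0 in absolute value (size ~ c/m), so the alternating series test gives convergence.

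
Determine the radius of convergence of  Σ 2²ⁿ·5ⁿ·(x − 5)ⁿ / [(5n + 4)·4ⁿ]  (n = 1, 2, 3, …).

Ratio test: |a_{n+1}/a_n| = [(5n + 4)/(5(n+1) + 4)] · 4·5/4 → 5 as n → ∞.
Thus R = 1/(5) = 1/5.

R = 1/5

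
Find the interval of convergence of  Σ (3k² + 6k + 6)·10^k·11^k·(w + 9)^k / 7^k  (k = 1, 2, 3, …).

(-997/110, -983/110)

Ratio test: |a_{k+1}/a_k| = [(3(k+1)² + 6(k+1) + 6)/(3k² + 6k + 6)] · 10·11/7 → 110/7 as k → ∞.
Convergence for |w + 9| · 110/7 < 1, i.e. |w + 9| < 7/110. So R = 7/110.
When w = -983/110, the terms do not tend to 0, so the series diverges.
When w = -997/110, the terms do not tend to 0, so the series diverges.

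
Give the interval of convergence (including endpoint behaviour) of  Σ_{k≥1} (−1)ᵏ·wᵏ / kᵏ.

(−∞, ∞)

Root test: |a_k|^(1/k) = 1/k → 0.
Since the k-th root of |a_k| tends to 0, the series converges for all real w; R = ∞.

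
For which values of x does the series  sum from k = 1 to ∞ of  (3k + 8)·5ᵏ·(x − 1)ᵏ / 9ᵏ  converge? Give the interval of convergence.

(-4/5, 14/5)

Ratio test: |a_{k+1}/a_k| = [(3(k+1) + 8)/(3k + 8)] · 5/9 → 5/9 as k → ∞.
The series converges when 5/9 · |x − 1| < 1, giving R = 9/5.
Check x = 14/5: the k-th term does not approach 0; divergence by the term test.
When x = -4/5, the terms have absolute value of order k, which does not tend to 0, so the series diverges by the divergence test.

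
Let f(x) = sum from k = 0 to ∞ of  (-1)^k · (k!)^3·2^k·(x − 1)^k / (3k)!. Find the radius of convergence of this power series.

R = 27/2

Apply the ratio test: |a_{k+1}| / |a_k| = (k+1)³/[(3k+1)·(3k+2)·(3k+3)] · 2, which tends to 2/27 as k → ∞.
Thus R = 1/(2/27) = 27/2.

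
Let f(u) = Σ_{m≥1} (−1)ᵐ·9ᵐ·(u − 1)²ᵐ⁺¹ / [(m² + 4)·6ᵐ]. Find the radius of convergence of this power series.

Apply the ratio test: |a_{m+1}| / |a_m| = [(m² + 4)/((m+1)² + 4)] · 9/6, which tends to 3/2 as m → ∞.
Successive powers of (u − 1) differ by 2, so the series converges when |u − 1|² · 3/2 < 1, i.e. |u − 1| < √(2/3). So R = √6/3.

R = √6/3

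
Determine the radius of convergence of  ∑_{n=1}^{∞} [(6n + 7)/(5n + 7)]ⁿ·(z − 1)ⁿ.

R = 5/6

Applying the root test, |a_n|^(1/n) = (6n + 7)/(5n + 7) → 6/5.
Hence the series converges for |z − 1| < 1/(6/5) = 5/6, so the radius of convergence is 5/6.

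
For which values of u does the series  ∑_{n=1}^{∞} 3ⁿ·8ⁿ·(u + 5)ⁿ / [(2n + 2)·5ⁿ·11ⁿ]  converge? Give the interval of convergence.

Ratio test: |a_{n+1}/a_n| = [(2n + 2)/(2(n+1) + 2)] · 3·8/(5·11) → 24/55 as n → ∞.
Convergence for |u + 5| · 24/55 < 1, i.e. |u + 5| < 55/24. So R = 55/24.
When u = -65/24, the terms are asymptotic to a nonzero constant times 1/n, so the series diverges by limit comparison with Σ 1/n.
Endpoint u = -175/24: an alternating series whose terms decrease to 0 in absolute value, so it converges by the Leibniz criterion.

[-175/24, -65/24)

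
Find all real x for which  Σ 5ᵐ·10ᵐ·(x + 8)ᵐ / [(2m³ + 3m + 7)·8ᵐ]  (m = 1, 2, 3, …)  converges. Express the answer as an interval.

The ratio of consecutive coefficients is [(2m³ + 3m + 7)/(2(m+1)³ + 3(m+1) + 7)] · 5·10/8 → 25/4.
Hence the series converges for |x + 8| < 1/(25/4) = 4/25, so the radius of convergence is 4/25.
Check x = -196/25: the terms are on the order of 1/m³, so the series converges absolutely by comparison with the p-series (p = 3 > 1).
Endpoint x = -204/25: the terms are on the order of 1/m³, so the series converges absolutely by comparison with the p-series (p = 3 > 1).

[-204/25, -196/25]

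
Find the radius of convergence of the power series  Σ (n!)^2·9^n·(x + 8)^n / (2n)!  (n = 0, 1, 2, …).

R = 4/9

By the ratio test, |a_{n+1}/a_n| = (n+1)²/[(2n+1)·(2n+2)] · 9 → 9/4.
Hence the series converges for |x + 8| < 1/(9/4) = 4/9, so the radius of convergence is 4/9.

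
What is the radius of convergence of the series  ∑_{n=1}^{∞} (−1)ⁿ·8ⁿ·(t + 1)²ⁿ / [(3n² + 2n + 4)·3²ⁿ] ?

The ratio of consecutive coefficients is [(3n² + 2n + 4)/(3(n+1)² + 2(n+1) + 4)] · 8/9 → 8/9.
Successive powers of (t + 1) differ by 2, so the series converges when |t + 1|² · 8/9 < 1, i.e. |t + 1| < √(9/8). So R = 3√2/4.

R = 3√2/4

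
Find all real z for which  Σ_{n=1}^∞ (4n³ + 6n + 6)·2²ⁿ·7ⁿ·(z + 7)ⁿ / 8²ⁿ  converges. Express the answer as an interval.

The ratio of consecutive coefficients is [(4(n+1)³ + 6(n+1) + 6)/(4n³ + 6n + 6)] · 4·7/64 → 7/16.
Convergence for |z + 7| · 7/16 < 1, i.e. |z + 7| < 16/7. So R = 16/7.
At z = -33/7: the terms have absolute value of order n³, which does not tend to 0, so the series diverges by the divergence test.
Check z = -65/7: the terms have absolute value of order n³, which does not tend to 0, so the series diverges by the divergence test.

(-65/7, -33/7)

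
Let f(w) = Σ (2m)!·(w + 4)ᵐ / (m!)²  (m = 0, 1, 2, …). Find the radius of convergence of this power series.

Ratio test: |a_{m+1}/a_m| = (2m+1)·(2m+2)/(m+1)² → 4 as m → ∞.
Convergence for |w + 4| · 4 < 1, i.e. |w + 4| < 1/4. So R = 1/4.

R = 1/4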